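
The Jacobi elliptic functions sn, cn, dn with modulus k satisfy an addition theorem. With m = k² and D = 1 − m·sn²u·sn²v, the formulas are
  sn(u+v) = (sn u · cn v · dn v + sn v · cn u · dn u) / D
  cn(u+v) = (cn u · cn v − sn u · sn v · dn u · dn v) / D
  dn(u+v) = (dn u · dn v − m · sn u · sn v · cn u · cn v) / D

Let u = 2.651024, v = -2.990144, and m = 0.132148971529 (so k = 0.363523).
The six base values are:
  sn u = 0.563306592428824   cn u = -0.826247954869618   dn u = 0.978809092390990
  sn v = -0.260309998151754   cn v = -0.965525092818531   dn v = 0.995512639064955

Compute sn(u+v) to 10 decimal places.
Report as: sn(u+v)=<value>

sn(u+v)=-0.3318661543

m = k² = 0.132148971529
D = 1 − m·sn²u·sn²v = 0.9971585818294693
sn(u+v) = (sn u·cn v·dn v + sn v·cn u·dn u)/D = -0.3309231838285794/0.9971585818294693 = -0.3318661543497329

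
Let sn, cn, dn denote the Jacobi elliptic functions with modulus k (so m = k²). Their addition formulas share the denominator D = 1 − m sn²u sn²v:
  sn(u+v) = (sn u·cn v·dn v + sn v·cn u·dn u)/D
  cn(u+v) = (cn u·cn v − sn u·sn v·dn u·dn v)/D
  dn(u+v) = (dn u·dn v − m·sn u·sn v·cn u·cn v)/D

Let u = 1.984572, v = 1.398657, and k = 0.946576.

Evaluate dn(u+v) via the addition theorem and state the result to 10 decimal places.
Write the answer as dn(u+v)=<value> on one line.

sn u = 0.9811075950563138, cn u = 0.1934628825455056, dn u = 0.3708496893713663
sn v = 0.8997369978684012, cn v = 0.436432508718996, dn v = 0.5240793360756073
m = k² = 0.896006123776
D = 1 − m·sn²u·sn²v = 0.3018071257969805
dn(u+v) = (dn u·dn v − m·sn u·sn v·cn u·cn v)/D = 0.127572886468728/0.3018071257969805 = 0.4226967343194663

dn(u+v)=0.4226967343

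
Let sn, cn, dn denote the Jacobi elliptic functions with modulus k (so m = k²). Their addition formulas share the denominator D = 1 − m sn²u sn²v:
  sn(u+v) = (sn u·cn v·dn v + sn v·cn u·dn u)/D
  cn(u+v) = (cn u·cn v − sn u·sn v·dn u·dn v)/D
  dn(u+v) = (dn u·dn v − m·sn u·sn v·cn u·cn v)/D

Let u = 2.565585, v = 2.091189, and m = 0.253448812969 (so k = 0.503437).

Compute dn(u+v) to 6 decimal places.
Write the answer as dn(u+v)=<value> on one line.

dn(u+v)=0.881412

sn u = 0.7104130513911632, cn u = -0.7037849788203045, dn u = 0.9338563883460142
sn v = 0.9390159099194675, cn v = -0.3438736990787671, dn v = 0.8812044520781337
m = k² = 0.253448812969
D = 1 − m·sn²u·sn²v = 0.8872132646923597
dn(u+v) = (dn u·dn v − m·sn u·sn v·cn u·cn v)/D = 0.7820005295532482/0.8872132646923597 = 0.8814121256678981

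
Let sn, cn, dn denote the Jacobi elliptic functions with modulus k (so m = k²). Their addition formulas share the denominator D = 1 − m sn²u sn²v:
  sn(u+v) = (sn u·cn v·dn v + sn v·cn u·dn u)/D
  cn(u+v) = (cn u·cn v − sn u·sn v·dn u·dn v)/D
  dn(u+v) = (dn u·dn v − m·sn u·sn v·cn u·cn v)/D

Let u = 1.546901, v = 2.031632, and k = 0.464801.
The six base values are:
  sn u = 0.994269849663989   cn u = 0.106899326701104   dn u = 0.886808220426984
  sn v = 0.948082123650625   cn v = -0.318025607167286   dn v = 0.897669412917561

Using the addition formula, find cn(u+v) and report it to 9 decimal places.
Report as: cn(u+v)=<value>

cn(u+v)=-0.970760188

m = k² = 0.216039969601
D = 1 − m·sn²u·sn²v = 0.8080294702358263
cn(u+v) = (cn u·cn v − sn u·sn v·dn u·dn v)/D = -0.784402840160355/0.8080294702358263 = -0.9707601876592746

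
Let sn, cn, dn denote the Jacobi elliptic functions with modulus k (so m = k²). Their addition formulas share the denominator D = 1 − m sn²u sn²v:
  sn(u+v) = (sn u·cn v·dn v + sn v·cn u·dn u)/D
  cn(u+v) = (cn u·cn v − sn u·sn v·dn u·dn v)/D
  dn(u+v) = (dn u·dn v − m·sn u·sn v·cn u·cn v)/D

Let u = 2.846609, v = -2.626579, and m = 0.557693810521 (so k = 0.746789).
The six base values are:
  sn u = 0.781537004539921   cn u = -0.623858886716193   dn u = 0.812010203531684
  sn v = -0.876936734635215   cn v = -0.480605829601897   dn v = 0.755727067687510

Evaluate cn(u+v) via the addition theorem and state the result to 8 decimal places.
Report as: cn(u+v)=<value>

m = k² = 0.557693810521
D = 1 − m·sn²u·sn²v = 0.7380421348608169
cn(u+v) = (cn u·cn v − sn u·sn v·dn u·dn v)/D = 0.7204060112867701/0.7380421348608169 = 0.976104177876819

cn(u+v)=0.97610418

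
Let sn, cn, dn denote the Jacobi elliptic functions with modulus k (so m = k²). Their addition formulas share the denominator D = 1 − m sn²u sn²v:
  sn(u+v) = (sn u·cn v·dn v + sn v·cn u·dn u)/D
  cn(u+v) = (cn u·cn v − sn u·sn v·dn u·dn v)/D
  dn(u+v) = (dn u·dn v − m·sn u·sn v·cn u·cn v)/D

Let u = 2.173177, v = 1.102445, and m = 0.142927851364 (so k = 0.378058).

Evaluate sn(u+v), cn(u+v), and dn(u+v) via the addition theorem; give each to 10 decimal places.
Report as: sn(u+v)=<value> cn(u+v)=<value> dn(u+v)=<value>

sn(u+v)=-0.0117420823 cn(u+v)=-0.9999310594 dn(u+v)=0.9999901468

sn u = 0.8754654575376486, cn u = -0.4832806975851565, dn u = 0.9436389197431083
sn v = 0.8807646679741446, cn v = 0.4735542203891703, dn v = 0.9429338438058037
m = k² = 0.142927851364
D = 1 − m·sn²u·sn²v = 0.9150204035455484
sn(u+v) = (sn u·cn v·dn v + sn v·cn u·dn u)/D = -0.0107442449132194/0.9150204035455484 = -0.01174208233126527
cn(u+v) = (cn u·cn v − sn u·sn v·dn u·dn v)/D = -0.9149573214669103/0.9150204035455484 = -0.999931059374858
dn(u+v) = (dn u·dn v − m·sn u·sn v·cn u·cn v)/D = 0.9150113876259618/0.9150204035455484 = 0.999990146755688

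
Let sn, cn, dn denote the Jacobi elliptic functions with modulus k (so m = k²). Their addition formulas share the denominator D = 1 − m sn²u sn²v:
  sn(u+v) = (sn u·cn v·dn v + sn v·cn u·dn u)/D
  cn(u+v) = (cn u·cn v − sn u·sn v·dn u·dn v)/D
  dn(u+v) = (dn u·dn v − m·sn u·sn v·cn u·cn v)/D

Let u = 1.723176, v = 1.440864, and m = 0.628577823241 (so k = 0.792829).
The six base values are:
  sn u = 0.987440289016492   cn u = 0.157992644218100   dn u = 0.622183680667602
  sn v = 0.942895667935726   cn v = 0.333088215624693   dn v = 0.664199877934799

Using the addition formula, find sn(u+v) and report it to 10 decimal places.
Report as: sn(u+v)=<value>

sn(u+v)=0.6836695331

m = k² = 0.628577823241
D = 1 − m·sn²u·sn²v = 0.4551110237664322
sn(u+v) = (sn u·cn v·dn v + sn v·cn u·dn u)/D = 0.311145541120006/0.4551110237664322 = 0.6836695330845012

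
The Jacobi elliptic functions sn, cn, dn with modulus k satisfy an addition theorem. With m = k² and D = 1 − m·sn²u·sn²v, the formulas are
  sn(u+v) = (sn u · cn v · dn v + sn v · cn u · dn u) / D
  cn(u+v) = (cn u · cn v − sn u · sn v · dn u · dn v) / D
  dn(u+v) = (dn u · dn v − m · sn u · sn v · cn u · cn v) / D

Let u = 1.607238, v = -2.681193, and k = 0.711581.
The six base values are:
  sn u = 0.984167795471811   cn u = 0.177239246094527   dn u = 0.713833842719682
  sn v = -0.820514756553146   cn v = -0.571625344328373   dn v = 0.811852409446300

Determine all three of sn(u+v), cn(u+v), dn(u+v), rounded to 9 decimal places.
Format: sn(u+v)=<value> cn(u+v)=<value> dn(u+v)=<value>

m = k² = 0.506347519561
D = 1 − m·sn²u·sn²v = 0.6698131460502469
sn(u+v) = (sn u·cn v·dn v + sn v·cn u·dn u)/D = -0.5605390880515828/0.6698131460502469 = -0.8368588931957648
cn(u+v) = (cn u·cn v − sn u·sn v·dn u·dn v)/D = 0.3666682170410047/0.6698131460502469 = 0.5474186632543319
dn(u+v) = (dn u·dn v − m·sn u·sn v·cn u·cn v)/D = 0.5381014769811292/0.6698131460502469 = 0.8033605792215412

sn(u+v)=-0.836858893 cn(u+v)=0.547418663 dn(u+v)=0.803360579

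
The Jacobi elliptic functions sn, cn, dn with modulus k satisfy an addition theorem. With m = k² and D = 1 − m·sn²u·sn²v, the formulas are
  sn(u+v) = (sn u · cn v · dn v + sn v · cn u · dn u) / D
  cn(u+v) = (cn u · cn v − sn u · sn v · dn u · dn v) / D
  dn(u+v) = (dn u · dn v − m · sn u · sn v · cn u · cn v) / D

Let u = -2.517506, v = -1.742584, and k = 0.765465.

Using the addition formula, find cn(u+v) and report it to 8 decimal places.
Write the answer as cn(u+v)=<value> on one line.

cn(u+v)=-0.92674327

sn u = -0.9259495865518493, cn u = -0.377647141078096, dn u = 0.7054275838761789
sn v = -0.9923170518177326, cn v = 0.1237209306130672, dn v = 0.6504092476086706
m = k² = 0.585936666225
D = 1 − m·sn²u·sn²v = 0.5053178171570031
cn(u+v) = (cn u·cn v − sn u·sn v·dn u·dn v)/D = -0.4682998872239799/0.5053178171570031 = -0.9267432719050125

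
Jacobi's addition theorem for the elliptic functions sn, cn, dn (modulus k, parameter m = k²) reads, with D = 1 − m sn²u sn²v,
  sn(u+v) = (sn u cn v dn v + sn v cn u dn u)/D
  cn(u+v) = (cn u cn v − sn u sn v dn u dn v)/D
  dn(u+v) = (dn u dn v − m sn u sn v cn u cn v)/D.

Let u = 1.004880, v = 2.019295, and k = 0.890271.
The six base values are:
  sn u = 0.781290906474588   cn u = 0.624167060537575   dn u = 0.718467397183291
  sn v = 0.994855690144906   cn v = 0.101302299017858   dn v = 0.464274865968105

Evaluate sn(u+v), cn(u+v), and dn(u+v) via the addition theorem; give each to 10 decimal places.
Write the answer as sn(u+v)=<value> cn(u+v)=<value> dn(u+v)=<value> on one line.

m = k² = 0.792582453441
D = 1 − m·sn²u·sn²v = 0.5211602789822958
sn(u+v) = (sn u·cn v·dn v + sn v·cn u·dn u)/D = 0.4828825110020842/0.5211602789822958 = 0.9265527909092399
cn(u+v) = (cn u·cn v − sn u·sn v·dn u·dn v)/D = -0.1960421305669431/0.5211602789822958 = -0.3761647586607474
dn(u+v) = (dn u·dn v − m·sn u·sn v·cn u·cn v)/D = 0.2946136641694771/0.5211602789822958 = 0.5653033741266482

sn(u+v)=0.9265527909 cn(u+v)=-0.3761647587 dn(u+v)=0.5653033741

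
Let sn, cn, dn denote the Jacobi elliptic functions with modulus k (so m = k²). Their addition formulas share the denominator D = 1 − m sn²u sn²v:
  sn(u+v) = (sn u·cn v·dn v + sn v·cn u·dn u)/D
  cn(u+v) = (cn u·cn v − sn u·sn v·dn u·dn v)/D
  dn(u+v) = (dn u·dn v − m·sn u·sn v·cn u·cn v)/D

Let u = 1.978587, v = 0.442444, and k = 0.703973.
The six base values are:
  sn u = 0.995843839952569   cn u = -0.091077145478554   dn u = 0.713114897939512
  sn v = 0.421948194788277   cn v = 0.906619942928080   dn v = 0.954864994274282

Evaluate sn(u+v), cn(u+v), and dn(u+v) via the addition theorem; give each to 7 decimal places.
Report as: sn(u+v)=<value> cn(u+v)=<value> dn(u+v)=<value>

m = k² = 0.495577984729
D = 1 − m·sn²u·sn²v = 0.912499052817221
sn(u+v) = (sn u·cn v·dn v + sn v·cn u·dn u)/D = 0.8346967709521654/0.912499052817221 = 0.9147371368497849
cn(u+v) = (cn u·cn v − sn u·sn v·dn u·dn v)/D = -0.3686947544437726/0.912499052817221 = -0.4040494653725678
dn(u+v) = (dn u·dn v − m·sn u·sn v·cn u·cn v)/D = 0.6981232501513222/0.912499052817221 = 0.7650673696547502

sn(u+v)=0.9147371 cn(u+v)=-0.4040495 dn(u+v)=0.7650674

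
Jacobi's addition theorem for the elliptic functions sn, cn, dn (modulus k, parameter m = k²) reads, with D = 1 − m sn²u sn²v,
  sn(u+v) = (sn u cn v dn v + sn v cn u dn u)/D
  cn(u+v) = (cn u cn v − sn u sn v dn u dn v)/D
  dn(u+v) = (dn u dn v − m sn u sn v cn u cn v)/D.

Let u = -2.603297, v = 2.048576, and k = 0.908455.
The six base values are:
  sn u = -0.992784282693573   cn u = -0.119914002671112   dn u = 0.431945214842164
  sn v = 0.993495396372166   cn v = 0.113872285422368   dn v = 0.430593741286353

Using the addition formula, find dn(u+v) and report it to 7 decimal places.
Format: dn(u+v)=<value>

m = k² = 0.825290487025
D = 1 − m·sn²u·sn²v = 0.197124245495429
dn(u+v) = (dn u·dn v − m·sn u·sn v·cn u·cn v)/D = 0.1748777509704603/0.197124245495429 = 0.8871448082448864

dn(u+v)=0.8871448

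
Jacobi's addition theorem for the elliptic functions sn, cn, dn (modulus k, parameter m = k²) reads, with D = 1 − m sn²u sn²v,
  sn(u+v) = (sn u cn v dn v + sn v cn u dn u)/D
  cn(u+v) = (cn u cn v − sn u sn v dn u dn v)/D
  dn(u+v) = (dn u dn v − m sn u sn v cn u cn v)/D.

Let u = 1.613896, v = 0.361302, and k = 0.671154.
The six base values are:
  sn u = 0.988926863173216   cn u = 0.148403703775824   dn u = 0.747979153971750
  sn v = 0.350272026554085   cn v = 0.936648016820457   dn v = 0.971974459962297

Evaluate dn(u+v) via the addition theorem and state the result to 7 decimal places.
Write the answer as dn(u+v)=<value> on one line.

m = k² = 0.450447691716
D = 1 − m·sn²u·sn²v = 0.945951502647245
dn(u+v) = (dn u·dn v − m·sn u·sn v·cn u·cn v)/D = 0.7053278527778244/0.945951502647245 = 0.745627921520252

dn(u+v)=0.7456279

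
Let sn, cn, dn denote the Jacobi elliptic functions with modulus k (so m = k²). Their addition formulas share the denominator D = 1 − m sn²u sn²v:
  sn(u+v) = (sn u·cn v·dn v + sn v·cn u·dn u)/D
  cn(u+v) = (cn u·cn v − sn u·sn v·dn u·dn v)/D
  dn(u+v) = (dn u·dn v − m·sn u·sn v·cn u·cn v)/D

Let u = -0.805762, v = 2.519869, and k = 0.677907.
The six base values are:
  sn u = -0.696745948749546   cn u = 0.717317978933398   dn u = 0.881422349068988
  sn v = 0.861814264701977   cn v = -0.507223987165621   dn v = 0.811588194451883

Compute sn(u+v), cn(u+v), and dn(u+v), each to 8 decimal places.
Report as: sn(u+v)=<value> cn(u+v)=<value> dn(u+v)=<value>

m = k² = 0.459557900649
D = 1 − m·sn²u·sn²v = 0.8343022933282169
sn(u+v) = (sn u·cn v·dn v + sn v·cn u·dn u)/D = 0.8317111184494106/0.8343022933282169 = 0.9968942014189251
cn(u+v) = (cn u·cn v − sn u·sn v·dn u·dn v)/D = 0.06570336445230635/0.8343022933282169 = 0.0787524677538654
dn(u+v) = (dn u·dn v − m·sn u·sn v·cn u·cn v)/D = 0.6149505500932585/0.8343022933282169 = 0.7370836146693117

sn(u+v)=0.99689420 cn(u+v)=0.07875247 dn(u+v)=0.73708361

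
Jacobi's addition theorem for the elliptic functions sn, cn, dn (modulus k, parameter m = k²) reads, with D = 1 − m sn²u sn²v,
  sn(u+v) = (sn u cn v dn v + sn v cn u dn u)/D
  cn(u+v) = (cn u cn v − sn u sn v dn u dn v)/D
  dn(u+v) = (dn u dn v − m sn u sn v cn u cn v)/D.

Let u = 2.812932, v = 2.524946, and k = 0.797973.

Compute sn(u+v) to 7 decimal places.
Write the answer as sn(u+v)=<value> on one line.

sn(u+v)=-0.9211823

sn u = 0.8630717363401706, cn u = -0.5050813577343387, dn u = 0.7250388746222394
sn v = 0.9456658123106735, cn v = -0.3251402334790236, dn v = 0.6561669121923751
m = k² = 0.636760908729
D = 1 − m·sn²u·sn²v = 0.5758245193437749
sn(u+v) = (sn u·cn v·dn v + sn v·cn u·dn u)/D = -0.530439372702247/0.5758245193437749 = -0.9211823305244973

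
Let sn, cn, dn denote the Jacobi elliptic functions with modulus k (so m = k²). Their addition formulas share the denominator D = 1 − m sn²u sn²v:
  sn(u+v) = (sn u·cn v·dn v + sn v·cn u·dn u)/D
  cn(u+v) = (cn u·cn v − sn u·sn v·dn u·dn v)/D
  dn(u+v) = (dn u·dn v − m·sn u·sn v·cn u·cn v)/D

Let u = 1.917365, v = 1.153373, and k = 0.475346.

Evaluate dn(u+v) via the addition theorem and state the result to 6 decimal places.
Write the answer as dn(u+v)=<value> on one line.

dn(u+v)=0.991671

sn u = 0.9768664202116687, cn u = -0.2138504081427937, dn u = 0.8856520195333997
sn v = 0.895344466719156, cn v = 0.44537432112257, dn v = 0.9049121463760451
m = k² = 0.225953819716
D = 1 − m·sn²u·sn²v = 0.8271496125506043
dn(u+v) = (dn u·dn v − m·sn u·sn v·cn u·cn v)/D = 0.8202598988075087/0.8271496125506043 = 0.9916705350053294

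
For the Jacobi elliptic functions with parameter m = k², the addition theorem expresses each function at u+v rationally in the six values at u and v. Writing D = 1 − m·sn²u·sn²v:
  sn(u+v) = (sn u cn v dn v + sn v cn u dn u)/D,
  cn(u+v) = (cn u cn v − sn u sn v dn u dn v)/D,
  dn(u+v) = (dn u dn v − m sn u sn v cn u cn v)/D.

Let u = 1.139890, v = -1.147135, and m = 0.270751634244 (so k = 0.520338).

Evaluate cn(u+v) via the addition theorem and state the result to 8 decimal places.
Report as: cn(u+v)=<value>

cn(u+v)=0.99997376

sn u = 0.8859355423616146, cn u = 0.4638083815331842, dn u = 0.8874074452941296
sn v = -0.8888978258959882, cn v = 0.4581055065346688, dn v = 0.8866050310552882
m = k² = 0.270751634244
D = 1 − m·sn²u·sn²v = 0.8320890475251857
cn(u+v) = (cn u·cn v − sn u·sn v·dn u·dn v)/D = 0.8320672095367069/0.8320890475251857 = 0.9999737552266266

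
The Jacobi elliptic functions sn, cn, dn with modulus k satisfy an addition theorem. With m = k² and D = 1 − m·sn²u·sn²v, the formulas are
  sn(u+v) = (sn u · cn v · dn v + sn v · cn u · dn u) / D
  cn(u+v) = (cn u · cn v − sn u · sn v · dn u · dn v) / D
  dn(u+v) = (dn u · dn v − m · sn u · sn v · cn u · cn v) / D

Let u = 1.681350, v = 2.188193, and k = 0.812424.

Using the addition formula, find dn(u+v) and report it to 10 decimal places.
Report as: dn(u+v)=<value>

sn u = 0.9800405366593149, cn u = 0.1987977527652718, dn u = 0.6050223958194881
sn v = 0.9951838800446943, cn v = -0.09802573590230063, dn v = 0.5884806951881991
m = k² = 0.660032755776
D = 1 − m·sn²u·sn²v = 0.3721437332833497
dn(u+v) = (dn u·dn v − m·sn u·sn v·cn u·cn v)/D = 0.3685888203591514/0.3721437332833497 = 0.9904474733651054

dn(u+v)=0.9904474734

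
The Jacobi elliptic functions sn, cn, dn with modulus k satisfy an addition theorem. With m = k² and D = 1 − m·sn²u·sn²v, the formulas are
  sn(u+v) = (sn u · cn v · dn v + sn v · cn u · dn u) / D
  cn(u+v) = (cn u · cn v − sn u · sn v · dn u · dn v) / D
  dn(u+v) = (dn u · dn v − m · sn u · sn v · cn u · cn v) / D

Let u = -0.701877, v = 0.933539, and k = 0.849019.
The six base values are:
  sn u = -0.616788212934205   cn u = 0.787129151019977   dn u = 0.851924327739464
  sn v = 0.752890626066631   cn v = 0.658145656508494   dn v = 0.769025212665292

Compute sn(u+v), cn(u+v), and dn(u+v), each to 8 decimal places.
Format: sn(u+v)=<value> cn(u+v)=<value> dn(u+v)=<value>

sn(u+v)=0.22815962 cn(u+v)=0.97362374 dn(u+v)=0.98105847

m = k² = 0.720833262361
D = 1 − m·sn²u·sn²v = 0.8445571573740763
sn(u+v) = (sn u·cn v·dn v + sn v·cn u·dn u)/D = 0.1926938442507582/0.8445571573740763 = 0.2281596249209325
cn(u+v) = (cn u·cn v − sn u·sn v·dn u·dn v)/D = 0.8222808975402778/0.8445571573740763 = 0.9736237392113749
dn(u+v) = (dn u·dn v − m·sn u·sn v·cn u·cn v)/D = 0.8285599505135203/0.8445571573740763 = 0.9810584674809991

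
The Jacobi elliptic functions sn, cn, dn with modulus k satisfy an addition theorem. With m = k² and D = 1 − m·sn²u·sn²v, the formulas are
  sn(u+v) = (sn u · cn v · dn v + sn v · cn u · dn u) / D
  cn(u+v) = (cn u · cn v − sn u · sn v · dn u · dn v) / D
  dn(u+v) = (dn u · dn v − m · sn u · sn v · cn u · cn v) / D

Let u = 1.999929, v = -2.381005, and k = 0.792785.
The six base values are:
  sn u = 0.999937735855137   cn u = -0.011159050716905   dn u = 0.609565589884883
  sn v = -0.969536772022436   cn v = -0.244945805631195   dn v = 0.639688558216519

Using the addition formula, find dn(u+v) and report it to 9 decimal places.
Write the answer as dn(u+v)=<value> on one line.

m = k² = 0.628508056225
D = 1 − m·sn²u·sn²v = 0.4092750203555224
dn(u+v) = (dn u·dn v − m·sn u·sn v·cn u·cn v)/D = 0.3915976360698764/0.4092750203555224 = 0.9568080547151638

dn(u+v)=0.956808055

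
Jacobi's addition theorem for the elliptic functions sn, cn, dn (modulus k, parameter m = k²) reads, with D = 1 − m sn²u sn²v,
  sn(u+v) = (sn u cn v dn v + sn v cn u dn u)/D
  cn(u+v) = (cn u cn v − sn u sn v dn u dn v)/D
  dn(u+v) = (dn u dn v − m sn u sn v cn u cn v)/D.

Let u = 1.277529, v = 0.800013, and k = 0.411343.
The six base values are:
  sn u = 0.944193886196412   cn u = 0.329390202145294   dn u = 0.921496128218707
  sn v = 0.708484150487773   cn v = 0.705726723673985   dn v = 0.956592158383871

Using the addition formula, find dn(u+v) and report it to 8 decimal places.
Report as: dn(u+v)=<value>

m = k² = 0.169203063649
D = 1 − m·sn²u·sn²v = 0.9242834410862696
dn(u+v) = (dn u·dn v − m·sn u·sn v·cn u·cn v)/D = 0.8551843988918368/0.9242834410862696 = 0.9252404196344536

dn(u+v)=0.92524042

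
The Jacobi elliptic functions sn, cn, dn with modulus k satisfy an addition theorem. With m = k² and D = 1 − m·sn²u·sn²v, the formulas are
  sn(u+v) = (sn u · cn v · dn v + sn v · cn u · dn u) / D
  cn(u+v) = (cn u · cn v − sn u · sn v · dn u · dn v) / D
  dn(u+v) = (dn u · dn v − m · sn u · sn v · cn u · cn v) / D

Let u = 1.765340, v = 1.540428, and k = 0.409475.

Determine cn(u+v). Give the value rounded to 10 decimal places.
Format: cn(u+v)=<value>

cn(u+v)=-0.9998306059

sn u = 0.9938415913680456, cn u = -0.1108101586815517, dn u = 0.9134489713819086
sn v = 0.9955638594634493, cn v = 0.09408826563520802, dn v = 0.9131344578542675
m = k² = 0.167669775625
D = 1 − m·sn²u·sn²v = 0.835855111337383
cn(u+v) = (cn u·cn v − sn u·sn v·dn u·dn v)/D = -0.8357135223995357/0.835855111337383 = -0.9998306058838108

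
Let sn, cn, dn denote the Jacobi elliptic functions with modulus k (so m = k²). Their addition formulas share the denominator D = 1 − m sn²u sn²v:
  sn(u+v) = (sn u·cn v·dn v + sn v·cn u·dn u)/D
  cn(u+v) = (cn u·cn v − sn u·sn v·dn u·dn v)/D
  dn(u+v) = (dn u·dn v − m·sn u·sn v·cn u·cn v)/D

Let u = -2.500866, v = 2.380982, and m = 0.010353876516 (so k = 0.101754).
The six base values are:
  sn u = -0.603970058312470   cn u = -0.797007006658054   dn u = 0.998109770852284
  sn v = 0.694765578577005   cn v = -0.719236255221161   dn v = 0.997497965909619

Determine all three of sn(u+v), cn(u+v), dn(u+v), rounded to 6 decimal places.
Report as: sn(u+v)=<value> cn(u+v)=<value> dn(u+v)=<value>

m = k² = 0.010353876516
D = 1 − m·sn²u·sn²v = 0.9981769004384485
sn(u+v) = (sn u·cn v·dn v + sn v·cn u·dn u)/D = -0.1193760652938197/0.9981769004384485 = -0.1195940972400622
cn(u+v) = (cn u·cn v − sn u·sn v·dn u·dn v)/D = 0.9910128554180688/0.9981769004384485 = 0.9928228703577162
dn(u+v) = (dn u·dn v − m·sn u·sn v·cn u·cn v)/D = 0.9981029882485409/0.9981769004384485 = 0.9999259528147014

sn(u+v)=-0.119594 cn(u+v)=0.992823 dn(u+v)=0.999926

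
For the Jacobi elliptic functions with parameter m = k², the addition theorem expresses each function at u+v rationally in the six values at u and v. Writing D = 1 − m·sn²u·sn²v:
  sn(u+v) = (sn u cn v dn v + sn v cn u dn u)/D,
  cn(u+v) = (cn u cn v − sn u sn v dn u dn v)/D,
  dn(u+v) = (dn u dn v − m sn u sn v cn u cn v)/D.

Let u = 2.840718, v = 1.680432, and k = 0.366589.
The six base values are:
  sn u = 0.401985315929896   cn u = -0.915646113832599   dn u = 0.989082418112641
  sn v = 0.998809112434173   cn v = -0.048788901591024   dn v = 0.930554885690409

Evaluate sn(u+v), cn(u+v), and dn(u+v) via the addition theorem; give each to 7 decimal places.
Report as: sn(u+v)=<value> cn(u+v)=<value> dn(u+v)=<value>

m = k² = 0.134387494921
D = 1 − m·sn²u·sn²v = 0.9783357215794087
sn(u+v) = (sn u·cn v·dn v + sn v·cn u·dn u)/D = -0.922821380840183/0.9783357215794087 = -0.9432563490070625
cn(u+v) = (cn u·cn v − sn u·sn v·dn u·dn v)/D = -0.3248714871799619/0.9783357215794087 = -0.3320654454439166
dn(u+v) = (dn u·dn v − m·sn u·sn v·cn u·cn v)/D = 0.9179850147954855/0.9783357215794087 = 0.9383128864123513

sn(u+v)=-0.9432563 cn(u+v)=-0.3320654 dn(u+v)=0.9383129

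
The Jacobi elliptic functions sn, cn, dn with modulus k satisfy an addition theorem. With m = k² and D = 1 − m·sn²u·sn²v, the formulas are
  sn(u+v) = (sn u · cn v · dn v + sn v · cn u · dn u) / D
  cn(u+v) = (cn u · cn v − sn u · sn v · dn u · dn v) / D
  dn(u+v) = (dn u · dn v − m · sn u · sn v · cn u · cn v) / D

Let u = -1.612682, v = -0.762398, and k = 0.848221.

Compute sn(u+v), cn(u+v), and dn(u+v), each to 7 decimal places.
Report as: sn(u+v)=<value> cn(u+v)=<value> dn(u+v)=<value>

sn(u+v)=-0.9896170 cn(u+v)=-0.1437293 dn(u+v)=0.5434926

sn u = -0.9642069029875776, cn u = 0.2651509913824653, dn u = 0.5754164852112829
sn v = -0.6561128153800822, cn v = 0.7546628210625075, dn v = 0.8308284066383961
m = k² = 0.719478864841
D = 1 − m·sn²u·sn²v = 0.712051013194634
sn(u+v) = (sn u·cn v·dn v + sn v·cn u·dn u)/D = -0.7046578147331957/0.712051013194634 = -0.9896170382115342
cn(u+v) = (cn u·cn v − sn u·sn v·dn u·dn v)/D = -0.1023426085603744/0.712051013194634 = -0.1437293208828
dn(u+v) = (dn u·dn v − m·sn u·sn v·cn u·cn v)/D = 0.3869944617103857/0.712051013194634 = 0.5434926073261601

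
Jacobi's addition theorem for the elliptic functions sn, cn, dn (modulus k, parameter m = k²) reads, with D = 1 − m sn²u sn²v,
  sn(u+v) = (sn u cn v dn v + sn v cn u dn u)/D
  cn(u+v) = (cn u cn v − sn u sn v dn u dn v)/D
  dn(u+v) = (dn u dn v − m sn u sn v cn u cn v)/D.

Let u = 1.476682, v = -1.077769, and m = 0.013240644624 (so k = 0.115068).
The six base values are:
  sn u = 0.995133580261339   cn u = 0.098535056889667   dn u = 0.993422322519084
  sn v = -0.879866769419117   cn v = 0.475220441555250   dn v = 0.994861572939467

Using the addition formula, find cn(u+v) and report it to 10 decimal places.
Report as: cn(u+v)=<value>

m = k² = 0.013240644624
D = 1 − m·sn²u·sn²v = 0.9898490725511173
cn(u+v) = (cn u·cn v − sn u·sn v·dn u·dn v)/D = 0.9121819904468149/0.9898490725511173 = 0.9215364399906618

cn(u+v)=0.9215364400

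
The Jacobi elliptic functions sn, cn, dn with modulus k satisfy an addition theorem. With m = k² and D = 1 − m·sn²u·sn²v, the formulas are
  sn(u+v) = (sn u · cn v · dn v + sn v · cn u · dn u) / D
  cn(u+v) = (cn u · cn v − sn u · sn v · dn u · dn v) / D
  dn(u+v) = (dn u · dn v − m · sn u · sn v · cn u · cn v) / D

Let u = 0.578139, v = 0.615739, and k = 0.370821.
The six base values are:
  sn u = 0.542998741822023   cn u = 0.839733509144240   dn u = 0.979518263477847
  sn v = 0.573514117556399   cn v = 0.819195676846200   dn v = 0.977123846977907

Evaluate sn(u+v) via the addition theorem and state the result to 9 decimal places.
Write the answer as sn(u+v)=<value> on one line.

sn(u+v)=0.918632003

m = k² = 0.137508214041
D = 1 − m·sn²u·sn²v = 0.9866643400153153
sn(u+v) = (sn u·cn v·dn v + sn v·cn u·dn u)/D = 0.9063814388108847/0.9866643400153153 = 0.9186320028519684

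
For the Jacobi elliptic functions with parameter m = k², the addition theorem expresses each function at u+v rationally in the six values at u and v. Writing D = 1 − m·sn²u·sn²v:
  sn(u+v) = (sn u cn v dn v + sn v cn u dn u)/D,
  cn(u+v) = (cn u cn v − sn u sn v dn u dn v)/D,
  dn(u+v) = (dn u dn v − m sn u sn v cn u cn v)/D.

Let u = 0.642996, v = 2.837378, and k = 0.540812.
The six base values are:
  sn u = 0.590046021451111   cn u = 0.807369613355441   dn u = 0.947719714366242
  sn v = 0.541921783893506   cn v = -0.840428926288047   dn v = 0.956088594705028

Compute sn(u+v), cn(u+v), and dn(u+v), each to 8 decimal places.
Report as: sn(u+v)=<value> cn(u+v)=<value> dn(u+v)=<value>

sn(u+v)=-0.06129244 cn(u+v)=-0.99811985 dn(u+v)=0.99945046

m = k² = 0.292477619344
D = 1 − m·sn²u·sn²v = 0.9700954253470537
sn(u+v) = (sn u·cn v·dn v + sn v·cn u·dn u)/D = -0.05945951489589093/0.9700954253470537 = -0.06129243922021297
cn(u+v) = (cn u·cn v − sn u·sn v·dn u·dn v)/D = -0.9682715013711941/0.9700954253470537 = -0.9981198509670252
dn(u+v) = (dn u·dn v − m·sn u·sn v·cn u·cn v)/D = 0.9695623234147726/0.9700954253470537 = 0.9994504644405572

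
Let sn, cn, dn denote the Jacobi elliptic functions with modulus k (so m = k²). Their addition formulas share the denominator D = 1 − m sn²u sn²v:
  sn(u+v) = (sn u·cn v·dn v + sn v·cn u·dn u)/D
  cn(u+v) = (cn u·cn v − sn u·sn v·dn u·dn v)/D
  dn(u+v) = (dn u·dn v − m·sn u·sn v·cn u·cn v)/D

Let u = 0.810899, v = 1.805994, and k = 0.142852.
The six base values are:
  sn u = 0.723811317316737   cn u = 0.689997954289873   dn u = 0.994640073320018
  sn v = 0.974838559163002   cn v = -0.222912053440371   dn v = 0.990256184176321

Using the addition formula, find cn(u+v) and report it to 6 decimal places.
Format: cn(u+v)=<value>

cn(u+v)=-0.857500

m = k² = 0.020406693904
D = 1 − m·sn²u·sn²v = 0.9898401151188483
cn(u+v) = (cn u·cn v − sn u·sn v·dn u·dn v)/D = -0.8487877049089775/0.9898401151188483 = -0.8574998042053136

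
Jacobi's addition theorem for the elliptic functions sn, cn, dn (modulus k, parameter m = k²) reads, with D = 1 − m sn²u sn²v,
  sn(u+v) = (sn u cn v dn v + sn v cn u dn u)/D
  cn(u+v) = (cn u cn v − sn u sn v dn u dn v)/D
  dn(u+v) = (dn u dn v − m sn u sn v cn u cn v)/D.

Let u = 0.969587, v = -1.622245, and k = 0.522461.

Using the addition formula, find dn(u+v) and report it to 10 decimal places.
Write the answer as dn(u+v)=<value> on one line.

dn(u+v)=0.9499283551

sn u = 0.8048300931042592, cn u = 0.5935052832399974, dn u = 0.9072960905770339
sn v = -0.9978909460091454, cn v = 0.06491270964127813, dn v = 0.853337381835811
m = k² = 0.272965496521
D = 1 − m·sn²u·sn²v = 0.8239312292073714
dn(u+v) = (dn u·dn v − m·sn u·sn v·cn u·cn v)/D = 0.782675637302629/0.8239312292073714 = 0.9499283551317376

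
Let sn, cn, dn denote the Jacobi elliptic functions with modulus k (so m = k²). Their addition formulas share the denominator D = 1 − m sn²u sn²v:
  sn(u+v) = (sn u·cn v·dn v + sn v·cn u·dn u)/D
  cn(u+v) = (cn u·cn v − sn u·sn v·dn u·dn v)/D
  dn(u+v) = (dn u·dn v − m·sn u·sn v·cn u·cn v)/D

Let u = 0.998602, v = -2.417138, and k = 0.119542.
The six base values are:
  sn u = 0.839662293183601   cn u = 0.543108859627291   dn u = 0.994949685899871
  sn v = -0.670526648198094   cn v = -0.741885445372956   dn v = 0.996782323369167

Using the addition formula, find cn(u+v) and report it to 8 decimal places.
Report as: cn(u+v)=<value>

cn(u+v)=0.15615287

m = k² = 0.014290289764
D = 1 − m·sn²u·sn²v = 0.9954701646024077
cn(u+v) = (cn u·cn v − sn u·sn v·dn u·dn v)/D = 0.1554455234228763/0.9954701646024077 = 0.1561528702218428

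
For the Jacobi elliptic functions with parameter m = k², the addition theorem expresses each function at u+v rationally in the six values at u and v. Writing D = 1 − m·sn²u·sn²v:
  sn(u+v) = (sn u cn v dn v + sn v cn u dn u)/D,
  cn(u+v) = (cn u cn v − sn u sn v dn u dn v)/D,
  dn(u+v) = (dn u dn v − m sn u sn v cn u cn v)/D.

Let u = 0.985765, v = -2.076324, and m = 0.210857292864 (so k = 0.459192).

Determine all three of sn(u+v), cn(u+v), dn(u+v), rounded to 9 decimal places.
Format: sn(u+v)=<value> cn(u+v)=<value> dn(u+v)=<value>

sn u = 0.8181299952605116, cn u = 0.5750333128219923, dn u = 0.9267499542553752
sn v = -0.9332690530415127, cn v = -0.3591780542224124, dn v = 0.9035182174128903
m = k² = 0.210857292864
D = 1 − m·sn²u·sn²v = 0.8770730836048191
sn(u+v) = (sn u·cn v·dn v + sn v·cn u·dn u)/D = -0.7628531167917522/0.8770730836048191 = -0.8697714375823546
cn(u+v) = (cn u·cn v − sn u·sn v·dn u·dn v)/D = 0.4327959290302709/0.8770730836048191 = 0.4934548068120567
dn(u+v) = (dn u·dn v − m·sn u·sn v·cn u·cn v)/D = 0.8040832497044822/0.8770730836048191 = 0.9167802144829885

sn(u+v)=-0.869771438 cn(u+v)=0.493454807 dn(u+v)=0.916780214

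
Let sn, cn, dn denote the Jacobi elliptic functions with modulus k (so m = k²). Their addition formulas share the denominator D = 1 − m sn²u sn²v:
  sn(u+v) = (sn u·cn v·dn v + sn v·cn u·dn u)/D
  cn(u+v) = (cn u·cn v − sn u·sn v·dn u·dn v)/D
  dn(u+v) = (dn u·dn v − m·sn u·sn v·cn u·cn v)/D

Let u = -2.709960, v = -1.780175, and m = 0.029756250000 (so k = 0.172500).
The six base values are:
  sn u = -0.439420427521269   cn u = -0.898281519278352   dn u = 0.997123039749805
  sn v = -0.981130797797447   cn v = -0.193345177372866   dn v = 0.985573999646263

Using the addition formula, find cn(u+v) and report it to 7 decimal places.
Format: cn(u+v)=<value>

cn(u+v)=-0.2513991

m = k² = 0.02975625
D = 1 − m·sn²u·sn²v = 0.9944691421036688
cn(u+v) = (cn u·cn v − sn u·sn v·dn u·dn v)/D = -0.2500086014779689/0.9944691421036688 = -0.2513990539204751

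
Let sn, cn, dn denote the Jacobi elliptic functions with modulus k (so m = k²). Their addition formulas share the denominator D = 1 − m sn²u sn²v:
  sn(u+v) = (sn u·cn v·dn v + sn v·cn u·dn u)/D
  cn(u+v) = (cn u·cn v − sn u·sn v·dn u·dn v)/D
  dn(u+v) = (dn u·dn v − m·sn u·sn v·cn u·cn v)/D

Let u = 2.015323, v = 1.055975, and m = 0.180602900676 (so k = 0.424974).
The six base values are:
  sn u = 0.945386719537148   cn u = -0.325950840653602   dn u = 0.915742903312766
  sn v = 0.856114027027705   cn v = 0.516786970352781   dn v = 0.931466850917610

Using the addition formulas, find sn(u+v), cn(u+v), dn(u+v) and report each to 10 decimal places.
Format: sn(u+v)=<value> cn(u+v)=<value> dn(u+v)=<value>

m = k² = 0.180602900676
D = 1 − m·sn²u·sn²v = 0.8816939535664839
sn(u+v) = (sn u·cn v·dn v + sn v·cn u·dn u)/D = 0.1995416883707571/0.8816939535664839 = 0.226316271721728
cn(u+v) = (cn u·cn v − sn u·sn v·dn u·dn v)/D = -0.8588174092074781/0.8816939535664839 = -0.9740538717925087
dn(u+v) = (dn u·dn v − m·sn u·sn v·cn u·cn v)/D = 0.8776065079276481/0.8816939535664839 = 0.9953640992746951

sn(u+v)=0.2263162717 cn(u+v)=-0.9740538718 dn(u+v)=0.9953640993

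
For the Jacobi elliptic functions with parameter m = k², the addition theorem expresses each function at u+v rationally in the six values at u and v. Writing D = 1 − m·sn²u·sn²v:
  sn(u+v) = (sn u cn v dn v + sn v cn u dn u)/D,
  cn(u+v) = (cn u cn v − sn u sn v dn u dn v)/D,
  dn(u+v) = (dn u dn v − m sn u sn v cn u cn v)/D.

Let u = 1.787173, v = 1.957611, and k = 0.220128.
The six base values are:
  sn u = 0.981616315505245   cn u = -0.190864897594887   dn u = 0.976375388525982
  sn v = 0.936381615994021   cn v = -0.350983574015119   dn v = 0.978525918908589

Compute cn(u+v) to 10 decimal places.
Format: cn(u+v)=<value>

cn(u+v)=-0.8458172068

m = k² = 0.048456336384
D = 1 − m·sn²u·sn²v = 0.959060751229814
cn(u+v) = (cn u·cn v − sn u·sn v·dn u·dn v)/D = -0.8111900857813951/0.959060751229814 = -0.8458172068257379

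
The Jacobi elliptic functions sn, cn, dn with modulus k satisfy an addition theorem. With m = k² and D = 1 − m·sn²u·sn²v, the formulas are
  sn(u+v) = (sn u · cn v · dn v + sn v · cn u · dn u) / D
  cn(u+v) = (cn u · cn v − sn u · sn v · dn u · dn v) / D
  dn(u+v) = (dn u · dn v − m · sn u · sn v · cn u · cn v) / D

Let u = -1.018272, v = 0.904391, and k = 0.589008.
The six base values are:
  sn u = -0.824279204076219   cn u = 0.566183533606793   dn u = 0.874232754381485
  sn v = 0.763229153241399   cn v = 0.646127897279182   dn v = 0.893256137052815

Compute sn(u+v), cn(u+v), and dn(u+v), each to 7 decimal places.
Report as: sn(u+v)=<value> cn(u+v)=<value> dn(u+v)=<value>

sn(u+v)=-0.1135504 cn(u+v)=0.9935322 dn(u+v)=0.9977609

m = k² = 0.346930424064
D = 1 − m·sn²u·sn²v = 0.8626903769729005
sn(u+v) = (sn u·cn v·dn v + sn v·cn u·dn u)/D = -0.0979588390450684/0.8626903769729005 = -0.1135504019284378
cn(u+v) = (cn u·cn v − sn u·sn v·dn u·dn v)/D = 0.8571107001867306/0.8626903769729005 = 0.9935322371326912
dn(u+v) = (dn u·dn v − m·sn u·sn v·cn u·cn v)/D = 0.8607587147503744/0.8626903769729005 = 0.9977608858588359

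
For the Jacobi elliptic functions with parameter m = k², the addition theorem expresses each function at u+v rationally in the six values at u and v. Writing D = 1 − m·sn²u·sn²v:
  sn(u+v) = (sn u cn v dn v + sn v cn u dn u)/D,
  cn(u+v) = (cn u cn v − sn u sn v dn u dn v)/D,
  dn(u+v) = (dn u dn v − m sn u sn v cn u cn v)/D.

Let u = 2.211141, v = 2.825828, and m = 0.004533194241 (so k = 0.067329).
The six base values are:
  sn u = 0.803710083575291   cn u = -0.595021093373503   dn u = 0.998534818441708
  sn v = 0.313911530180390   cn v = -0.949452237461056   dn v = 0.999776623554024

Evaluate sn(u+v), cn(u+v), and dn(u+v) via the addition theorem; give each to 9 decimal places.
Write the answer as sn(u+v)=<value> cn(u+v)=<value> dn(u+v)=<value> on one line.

sn(u+v)=-0.949698225 cn(u+v)=0.313166540 dn(u+v)=0.997953602

m = k² = 0.004533194241
D = 1 − m·sn²u·sn²v = 0.9997114522458009
sn(u+v) = (sn u·cn v·dn v + sn v·cn u·dn u)/D = -0.9494241915181718/0.9997114522458009 = -0.949698224808107
cn(u+v) = (cn u·cn v − sn u·sn v·dn u·dn v)/D = 0.3130761765313263/0.9997114522458009 = 0.3131665400331431
dn(u+v) = (dn u·dn v − m·sn u·sn v·cn u·cn v)/D = 0.9976656443539182/0.9997114522458009 = 0.9979536016244618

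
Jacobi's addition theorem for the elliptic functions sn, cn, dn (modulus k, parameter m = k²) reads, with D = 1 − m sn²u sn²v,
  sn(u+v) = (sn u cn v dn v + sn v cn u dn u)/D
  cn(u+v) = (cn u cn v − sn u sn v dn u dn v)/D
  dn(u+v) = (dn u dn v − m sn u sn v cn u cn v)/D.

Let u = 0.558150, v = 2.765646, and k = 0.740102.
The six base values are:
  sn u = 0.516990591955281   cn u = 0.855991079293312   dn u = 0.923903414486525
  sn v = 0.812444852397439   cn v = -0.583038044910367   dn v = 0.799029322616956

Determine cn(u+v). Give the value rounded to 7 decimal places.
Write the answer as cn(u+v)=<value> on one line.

cn(u+v)=-0.8957067

m = k² = 0.547750970404
D = 1 − m·sn²u·sn²v = 0.9033646067420066
cn(u+v) = (cn u·cn v − sn u·sn v·dn u·dn v)/D = -0.8091497001857673/0.9033646067420066 = -0.8957066661090185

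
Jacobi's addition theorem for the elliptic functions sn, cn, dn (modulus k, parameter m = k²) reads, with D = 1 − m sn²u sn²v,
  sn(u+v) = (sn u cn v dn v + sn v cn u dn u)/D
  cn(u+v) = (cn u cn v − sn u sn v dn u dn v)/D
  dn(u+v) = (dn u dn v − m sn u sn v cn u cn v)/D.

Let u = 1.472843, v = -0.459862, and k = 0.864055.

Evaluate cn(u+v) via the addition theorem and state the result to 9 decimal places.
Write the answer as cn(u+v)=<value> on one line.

cn(u+v)=0.614639535

sn u = 0.9357409980742231, cn u = 0.3526879421288127, dn u = 0.5884526398553081
sn v = -0.4334687782037932, cn v = 0.901168584851087, dn v = 0.9272104077996706
m = k² = 0.746591043025
D = 1 − m·sn²u·sn²v = 0.8771685059579795
cn(u+v) = (cn u·cn v − sn u·sn v·dn u·dn v)/D = 0.5391424426617258/0.8771685059579795 = 0.6146395350490995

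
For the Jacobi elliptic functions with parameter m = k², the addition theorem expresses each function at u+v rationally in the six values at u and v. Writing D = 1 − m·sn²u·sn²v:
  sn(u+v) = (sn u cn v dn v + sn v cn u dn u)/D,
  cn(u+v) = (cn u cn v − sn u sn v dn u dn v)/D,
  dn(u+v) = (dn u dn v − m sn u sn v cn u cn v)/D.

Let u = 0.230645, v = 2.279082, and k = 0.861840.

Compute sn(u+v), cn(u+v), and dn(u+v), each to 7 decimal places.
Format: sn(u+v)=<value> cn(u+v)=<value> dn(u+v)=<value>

sn(u+v)=0.9822516 cn(u+v)=-0.1875680 dn(u+v)=0.5323192

sn u = 0.2271449511213103, cn u = 0.9738609609077148, dn u = 0.9806513155097986
sn v = 0.9976348121919346, cn v = -0.06873704607243006, dn v = 0.5106282716263995
m = k² = 0.7427681856
D = 1 − m·sn²u·sn²v = 0.961858070400292
sn(u+v) = (sn u·cn v·dn v + sn v·cn u·dn u)/D = 0.9447866568397039/0.961858070400292 = 0.9822516293349979
cn(u+v) = (cn u·cn v − sn u·sn v·dn u·dn v)/D = -0.1804137485111062/0.961858070400292 = -0.1875679521366643
dn(u+v) = (dn u·dn v − m·sn u·sn v·cn u·cn v)/D = 0.5120154809859275/0.961858070400292 = 0.5323191609473573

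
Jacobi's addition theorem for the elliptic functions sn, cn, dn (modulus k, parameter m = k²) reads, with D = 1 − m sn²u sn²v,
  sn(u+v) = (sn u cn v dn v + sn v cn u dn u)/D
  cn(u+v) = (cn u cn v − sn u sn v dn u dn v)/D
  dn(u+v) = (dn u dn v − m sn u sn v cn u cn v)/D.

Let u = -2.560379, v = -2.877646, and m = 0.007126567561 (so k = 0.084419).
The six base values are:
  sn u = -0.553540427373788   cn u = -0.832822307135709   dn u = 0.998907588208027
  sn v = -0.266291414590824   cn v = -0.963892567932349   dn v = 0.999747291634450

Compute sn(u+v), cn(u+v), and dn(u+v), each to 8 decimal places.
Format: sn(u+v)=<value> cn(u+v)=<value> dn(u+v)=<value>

m = k² = 0.007126567561
D = 1 − m·sn²u·sn²v = 0.9998451563408963
sn(u+v) = (sn u·cn v·dn v + sn v·cn u·dn u)/D = 0.7549498329213504/0.9998451563408963 = 0.755066750219822
cn(u+v) = (cn u·cn v − sn u·sn v·dn u·dn v)/D = 0.6555464029573928/0.9998451563408963 = 0.65564792588132
dn(u+v) = (dn u·dn v − m·sn u·sn v·cn u·cn v)/D = 0.9978118834831846/0.9998451563408963 = 0.9979664122541206

sn(u+v)=0.75506675 cn(u+v)=0.65564793 dn(u+v)=0.99796641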